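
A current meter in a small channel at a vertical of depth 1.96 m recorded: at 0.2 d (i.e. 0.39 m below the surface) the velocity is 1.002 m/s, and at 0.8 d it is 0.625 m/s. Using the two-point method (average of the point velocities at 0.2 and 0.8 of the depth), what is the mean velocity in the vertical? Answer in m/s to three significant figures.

v̄ = (1.002 + 0.625) / 2 = 0.8135 m/s

0.814 m/s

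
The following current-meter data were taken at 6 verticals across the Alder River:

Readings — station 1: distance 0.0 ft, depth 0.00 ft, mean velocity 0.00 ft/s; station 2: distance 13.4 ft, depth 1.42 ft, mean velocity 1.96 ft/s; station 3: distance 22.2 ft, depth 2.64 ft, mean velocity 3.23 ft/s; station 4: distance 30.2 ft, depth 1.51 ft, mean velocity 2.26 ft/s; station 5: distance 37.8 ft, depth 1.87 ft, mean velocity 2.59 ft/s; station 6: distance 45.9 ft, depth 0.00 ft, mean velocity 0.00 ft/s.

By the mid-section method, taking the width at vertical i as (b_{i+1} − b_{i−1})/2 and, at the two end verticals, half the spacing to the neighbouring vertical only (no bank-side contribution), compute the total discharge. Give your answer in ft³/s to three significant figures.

167 ft³/s

w_2 = (22.2 − 0.0)/2 = 11.1 ft; q_2 = 1.96 × 1.42 × 11.1 = 30.89 ft³/s
w_3 = (30.2 − 13.4)/2 = 8.4 ft; q_3 = 3.23 × 2.64 × 8.4 = 71.63 ft³/s
w_4 = (37.8 − 22.2)/2 = 7.8 ft; q_4 = 2.26 × 1.51 × 7.8 = 26.62 ft³/s
w_5 = (45.9 − 30.2)/2 = 7.85 ft; q_5 = 2.59 × 1.87 × 7.85 = 38.02 ft³/s
Stations 1, 6 contribute zero (depth or velocity is 0).
Q = Σ qᵢ = 167.2 ft³/s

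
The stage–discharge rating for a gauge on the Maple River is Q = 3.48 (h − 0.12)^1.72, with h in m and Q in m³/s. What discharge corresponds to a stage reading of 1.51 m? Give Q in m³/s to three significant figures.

Q = 3.48 × (1.51 − 0.12)^1.72 = 3.48 × 1.39^1.72 = 6.131 m³/s

6.13 m³/s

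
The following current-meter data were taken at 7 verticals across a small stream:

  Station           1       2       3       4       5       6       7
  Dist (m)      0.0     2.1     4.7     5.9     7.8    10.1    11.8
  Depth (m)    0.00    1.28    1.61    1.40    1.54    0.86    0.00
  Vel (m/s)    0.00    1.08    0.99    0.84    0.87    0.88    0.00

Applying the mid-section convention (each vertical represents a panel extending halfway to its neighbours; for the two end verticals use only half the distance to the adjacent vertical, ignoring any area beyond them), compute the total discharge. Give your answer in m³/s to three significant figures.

12.4 m³/s

w_2 = (4.7 − 0.0)/2 = 2.35 m; q_2 = 1.08 × 1.28 × 2.35 = 3.249 m³/s
w_3 = (5.9 − 2.1)/2 = 1.9 m; q_3 = 0.99 × 1.61 × 1.9 = 3.028 m³/s
w_4 = (7.8 − 4.7)/2 = 1.55 m; q_4 = 0.84 × 1.40 × 1.55 = 1.823 m³/s
w_5 = (10.1 − 5.9)/2 = 2.1 m; q_5 = 0.87 × 1.54 × 2.1 = 2.814 m³/s
w_6 = (11.8 − 7.8)/2 = 2 m; q_6 = 0.88 × 0.86 × 2 = 1.514 m³/s
Stations 1, 7 contribute zero (depth or velocity is 0).
Q = Σ qᵢ = 12.43 m³/s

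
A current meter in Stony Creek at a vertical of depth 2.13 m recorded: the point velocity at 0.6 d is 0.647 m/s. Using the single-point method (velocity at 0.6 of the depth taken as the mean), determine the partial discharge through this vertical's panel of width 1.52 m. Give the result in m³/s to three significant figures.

2.09 m³/s

v̄ = v₀.₆ = 0.647 m/s
q = v̄ × d × w = 0.6470 × 2.13 × 1.52 = 2.095 m³/s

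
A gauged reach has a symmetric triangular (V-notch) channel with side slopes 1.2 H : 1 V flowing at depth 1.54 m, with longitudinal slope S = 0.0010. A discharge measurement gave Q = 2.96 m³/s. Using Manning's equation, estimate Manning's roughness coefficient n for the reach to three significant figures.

0.0214

A = z·y² = 1.2×1.54² = 2.846 m²
P = 2y√(1+z²) = 2×1.54×√(1+1.2²) = 4.811 m
R = A/P = 2.846/4.811 = 0.5915 m
n = (1/Q)·A·R^(2/3)·S^(1/2) = (1/2.96) × 2.846 × 0.7047 × 0.03162 = 0.02142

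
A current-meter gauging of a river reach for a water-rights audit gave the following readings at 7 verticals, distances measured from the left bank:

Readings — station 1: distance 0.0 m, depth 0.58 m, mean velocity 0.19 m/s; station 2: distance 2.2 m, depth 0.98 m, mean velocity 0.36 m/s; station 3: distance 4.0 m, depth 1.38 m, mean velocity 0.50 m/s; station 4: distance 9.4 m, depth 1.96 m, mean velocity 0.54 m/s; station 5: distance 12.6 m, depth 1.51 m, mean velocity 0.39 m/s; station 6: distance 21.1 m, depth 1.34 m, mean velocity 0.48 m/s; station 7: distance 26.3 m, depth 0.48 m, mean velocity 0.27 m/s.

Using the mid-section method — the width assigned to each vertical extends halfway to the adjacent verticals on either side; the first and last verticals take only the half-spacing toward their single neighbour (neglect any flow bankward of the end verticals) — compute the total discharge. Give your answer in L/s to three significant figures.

16000 L/s

w_1 = (2.2 − 0.0)/2 = 1.1 m; q_1 = 0.19 × 0.58 × 1.1 = 0.1212 m³/s
w_2 = (4.0 − 0.0)/2 = 2 m; q_2 = 0.36 × 0.98 × 2 = 0.7056 m³/s
w_3 = (9.4 − 2.2)/2 = 3.6 m; q_3 = 0.50 × 1.38 × 3.6 = 2.484 m³/s
w_4 = (12.6 − 4.0)/2 = 4.3 m; q_4 = 0.54 × 1.96 × 4.3 = 4.551 m³/s
w_5 = (21.1 − 9.4)/2 = 5.85 m; q_5 = 0.39 × 1.51 × 5.85 = 3.445 m³/s
w_6 = (26.3 − 12.6)/2 = 6.85 m; q_6 = 0.48 × 1.34 × 6.85 = 4.406 m³/s
w_7 = (26.3 − 21.1)/2 = 2.6 m; q_7 = 0.27 × 0.48 × 2.6 = 0.3370 m³/s
Q = Σ qᵢ = 16.05 m³/s
= 16.05 × 1000 = 16050 L/s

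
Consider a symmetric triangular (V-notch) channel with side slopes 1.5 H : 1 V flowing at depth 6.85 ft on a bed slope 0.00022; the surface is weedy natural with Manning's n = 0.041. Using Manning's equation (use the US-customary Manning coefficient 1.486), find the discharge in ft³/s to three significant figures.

A = z·y² = 1.5×6.85² = 70.38 ft²
P = 2y√(1+z²) = 2×6.85×√(1+1.5²) = 24.70 ft
R = A/P = 70.38/24.70 = 2.850 ft
Q = (1.486/n)·A·R^(2/3)·S^(1/2) = (1.486/0.041) × 70.38 × 2.850^(2/3) × 0.00022^(1/2) = 76.05 ft³/s

76.1 ft³/s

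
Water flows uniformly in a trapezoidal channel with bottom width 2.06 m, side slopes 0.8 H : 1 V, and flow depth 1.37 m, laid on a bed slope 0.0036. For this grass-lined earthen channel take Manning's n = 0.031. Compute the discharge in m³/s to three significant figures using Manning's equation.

A = (b + z·y)·y = (2.06 + 0.8×1.37)×1.37 = 4.324 m²
P = b + 2y√(1+z²) = 2.06 + 2×1.37×√(1+0.8²) = 5.569 m
R = A/P = 4.324/5.569 = 0.7764 m
Q = (1/n)·A·R^(2/3)·S^(1/2) = (1/0.031) × 4.324 × 0.7764^(2/3) × 0.0036^(1/2) = 7.069 m³/s

7.07 m³/s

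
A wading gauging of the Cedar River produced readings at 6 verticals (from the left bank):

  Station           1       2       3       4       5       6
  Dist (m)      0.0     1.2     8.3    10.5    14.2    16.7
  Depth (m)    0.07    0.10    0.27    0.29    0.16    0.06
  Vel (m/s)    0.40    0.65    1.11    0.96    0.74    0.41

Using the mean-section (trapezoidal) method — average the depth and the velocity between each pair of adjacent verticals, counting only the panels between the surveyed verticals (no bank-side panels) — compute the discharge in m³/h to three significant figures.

Panel 1-2: Δb = 1.2 m, d̄ = (0.07+0.10)/2 = 0.085, v̄ = (0.40+0.65)/2 = 0.525 → q = 1.2×0.085×0.525 = 0.05355 m³/s
Panel 2-3: Δb = 7.1 m, d̄ = (0.10+0.27)/2 = 0.185, v̄ = (0.65+1.11)/2 = 0.88 → q = 7.1×0.185×0.88 = 1.156 m³/s
Panel 3-4: Δb = 2.2 m, d̄ = (0.27+0.29)/2 = 0.28, v̄ = (1.11+0.96)/2 = 1.035 → q = 2.2×0.28×1.035 = 0.6376 m³/s
Panel 4-5: Δb = 3.7 m, d̄ = (0.29+0.16)/2 = 0.225, v̄ = (0.96+0.74)/2 = 0.85 → q = 3.7×0.225×0.85 = 0.7076 m³/s
Panel 5-6: Δb = 2.5 m, d̄ = (0.16+0.06)/2 = 0.11, v̄ = (0.74+0.41)/2 = 0.575 → q = 2.5×0.11×0.575 = 0.1581 m³/s
Q = Σ q = 2.713 m³/s
= 2.713 × 3600 = 9766 m³/h

9770 m³/h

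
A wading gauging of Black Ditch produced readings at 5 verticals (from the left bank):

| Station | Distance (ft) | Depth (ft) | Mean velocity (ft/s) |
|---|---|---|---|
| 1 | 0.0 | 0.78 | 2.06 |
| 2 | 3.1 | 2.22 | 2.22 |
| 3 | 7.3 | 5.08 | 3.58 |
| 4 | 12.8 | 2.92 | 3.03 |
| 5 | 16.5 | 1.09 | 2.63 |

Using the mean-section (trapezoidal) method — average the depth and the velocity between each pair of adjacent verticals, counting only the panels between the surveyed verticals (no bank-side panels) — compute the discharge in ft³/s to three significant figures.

Panel 1-2: Δb = 3.1 ft, d̄ = (0.78+2.22)/2 = 1.5, v̄ = (2.06+2.22)/2 = 2.14 → q = 3.1×1.5×2.14 = 9.951 ft³/s
Panel 2-3: Δb = 4.2 ft, d̄ = (2.22+5.08)/2 = 3.65, v̄ = (2.22+3.58)/2 = 2.9 → q = 4.2×3.65×2.9 = 44.46 ft³/s
Panel 3-4: Δb = 5.5 ft, d̄ = (5.08+2.92)/2 = 4, v̄ = (3.58+3.03)/2 = 3.305 → q = 5.5×4×3.305 = 72.71 ft³/s
Panel 4-5: Δb = 3.7 ft, d̄ = (2.92+1.09)/2 = 2.005, v̄ = (3.03+2.63)/2 = 2.83 → q = 3.7×2.005×2.83 = 20.99 ft³/s
Q = Σ q = 148.1 ft³/s

148 ft³/s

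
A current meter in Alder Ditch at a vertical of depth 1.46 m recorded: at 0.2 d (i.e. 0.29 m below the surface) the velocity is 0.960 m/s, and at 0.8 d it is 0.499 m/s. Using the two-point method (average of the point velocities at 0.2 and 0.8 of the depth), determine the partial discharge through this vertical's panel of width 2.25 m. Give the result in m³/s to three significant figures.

v̄ = (0.960 + 0.499) / 2 = 0.7295 m/s
q = v̄ × d × w = 0.7295 × 1.46 × 2.25 = 2.396 m³/s

2.40 m³/s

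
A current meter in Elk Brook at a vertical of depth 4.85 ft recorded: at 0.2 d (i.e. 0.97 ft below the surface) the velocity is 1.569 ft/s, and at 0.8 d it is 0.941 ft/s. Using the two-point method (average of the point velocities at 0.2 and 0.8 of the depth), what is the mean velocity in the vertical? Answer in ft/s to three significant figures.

v̄ = (1.569 + 0.941) / 2 = 1.255 ft/s

1.26 ft/s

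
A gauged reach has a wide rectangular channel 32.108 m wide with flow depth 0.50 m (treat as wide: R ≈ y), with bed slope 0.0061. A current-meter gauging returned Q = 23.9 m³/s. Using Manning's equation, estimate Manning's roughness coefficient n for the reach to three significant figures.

A = b·y = 32.108 × 0.50 = 16.05 m²
Wide channel: R ≈ y = 0.50 m
n = (1/Q)·A·R^(2/3)·S^(1/2) = (1/23.9) × 16.05 × 0.6300 × 0.07810 = 0.03305

0.0330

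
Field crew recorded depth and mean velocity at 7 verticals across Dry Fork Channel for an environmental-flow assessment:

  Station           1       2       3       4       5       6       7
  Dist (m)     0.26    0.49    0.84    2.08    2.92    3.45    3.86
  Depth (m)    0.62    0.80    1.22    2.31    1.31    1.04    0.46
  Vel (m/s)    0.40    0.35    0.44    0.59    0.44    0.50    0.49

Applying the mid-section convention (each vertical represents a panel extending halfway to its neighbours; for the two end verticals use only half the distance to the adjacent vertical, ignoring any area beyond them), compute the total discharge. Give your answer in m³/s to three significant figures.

w_1 = (0.49 − 0.26)/2 = 0.115 m; q_1 = 0.40 × 0.62 × 0.115 = 0.02852 m³/s
w_2 = (0.84 − 0.26)/2 = 0.29 m; q_2 = 0.35 × 0.80 × 0.29 = 0.08120 m³/s
w_3 = (2.08 − 0.49)/2 = 0.795 m; q_3 = 0.44 × 1.22 × 0.795 = 0.4268 m³/s
w_4 = (2.92 − 0.84)/2 = 1.04 m; q_4 = 0.59 × 2.31 × 1.04 = 1.417 m³/s
w_5 = (3.45 − 2.08)/2 = 0.685 m; q_5 = 0.44 × 1.31 × 0.685 = 0.3948 m³/s
w_6 = (3.86 − 2.92)/2 = 0.47 m; q_6 = 0.50 × 1.04 × 0.47 = 0.2444 m³/s
w_7 = (3.86 − 3.45)/2 = 0.205 m; q_7 = 0.49 × 0.46 × 0.205 = 0.04621 m³/s
Q = Σ qᵢ = 2.639 m³/s

2.64 m³/s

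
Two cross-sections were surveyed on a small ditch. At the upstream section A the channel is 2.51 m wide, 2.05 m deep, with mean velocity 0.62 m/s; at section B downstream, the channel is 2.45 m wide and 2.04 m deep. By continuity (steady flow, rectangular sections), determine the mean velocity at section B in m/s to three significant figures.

Q = A₁V₁ = (2.51×2.05) × 0.62 = 3.190 m³/s
A₂ = 2.45 × 2.04 = 4.998 m²
V₂ = Q/A₂ = 3.190/4.998 = 0.6383 m/s

0.638 m/s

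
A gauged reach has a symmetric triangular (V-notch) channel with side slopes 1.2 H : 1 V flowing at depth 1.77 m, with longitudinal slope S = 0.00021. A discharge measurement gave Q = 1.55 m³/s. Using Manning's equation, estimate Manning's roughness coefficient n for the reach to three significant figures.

A = z·y² = 1.2×1.77² = 3.759 m²
P = 2y√(1+z²) = 2×1.77×√(1+1.2²) = 5.530 m
R = A/P = 3.759/5.530 = 0.6799 m
n = (1/Q)·A·R^(2/3)·S^(1/2) = (1/1.55) × 3.759 × 0.7732 × 0.01449 = 0.02718

0.0272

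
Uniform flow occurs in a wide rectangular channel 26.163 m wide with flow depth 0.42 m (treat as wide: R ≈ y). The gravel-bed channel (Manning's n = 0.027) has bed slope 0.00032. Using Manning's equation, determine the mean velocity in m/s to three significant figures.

0.372 m/s

A = b·y = 26.163 × 0.42 = 10.99 m²
Wide channel: R ≈ y = 0.42 m
Q = (1/n)·A·R^(2/3)·S^(1/2) = (1/0.027) × 10.99 × 0.4200^(2/3) × 0.00032^(1/2) = 4.083 m³/s
V = Q/A = 4.083/10.99 = 0.3716 m/s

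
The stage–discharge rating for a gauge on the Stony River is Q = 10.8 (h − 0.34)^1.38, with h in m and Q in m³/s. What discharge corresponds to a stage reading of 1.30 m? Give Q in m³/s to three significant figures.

10.2 m³/s

Q = 10.8 × (1.30 − 0.34)^1.38 = 10.8 × 0.96^1.38 = 10.21 m³/s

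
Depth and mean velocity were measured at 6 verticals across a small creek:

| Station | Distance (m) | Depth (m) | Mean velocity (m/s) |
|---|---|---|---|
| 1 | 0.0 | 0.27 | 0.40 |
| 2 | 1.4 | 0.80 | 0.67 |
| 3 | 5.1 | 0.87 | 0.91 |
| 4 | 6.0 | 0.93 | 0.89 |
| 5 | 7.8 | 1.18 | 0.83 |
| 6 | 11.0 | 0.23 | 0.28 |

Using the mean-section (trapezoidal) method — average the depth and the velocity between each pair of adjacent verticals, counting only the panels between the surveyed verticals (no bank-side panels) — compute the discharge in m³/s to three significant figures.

Panel 1-2: Δb = 1.4 m, d̄ = (0.27+0.80)/2 = 0.535, v̄ = (0.40+0.67)/2 = 0.535 → q = 1.4×0.535×0.535 = 0.4007 m³/s
Panel 2-3: Δb = 3.7 m, d̄ = (0.80+0.87)/2 = 0.835, v̄ = (0.67+0.91)/2 = 0.79 → q = 3.7×0.835×0.79 = 2.441 m³/s
Panel 3-4: Δb = 0.9 m, d̄ = (0.87+0.93)/2 = 0.9, v̄ = (0.91+0.89)/2 = 0.9 → q = 0.9×0.9×0.9 = 0.7290 m³/s
Panel 4-5: Δb = 1.8 m, d̄ = (0.93+1.18)/2 = 1.055, v̄ = (0.89+0.83)/2 = 0.86 → q = 1.8×1.055×0.86 = 1.633 m³/s
Panel 5-6: Δb = 3.2 m, d̄ = (1.18+0.23)/2 = 0.705, v̄ = (0.83+0.28)/2 = 0.555 → q = 3.2×0.705×0.555 = 1.252 m³/s
Q = Σ q = 6.456 m³/s

6.46 m³/s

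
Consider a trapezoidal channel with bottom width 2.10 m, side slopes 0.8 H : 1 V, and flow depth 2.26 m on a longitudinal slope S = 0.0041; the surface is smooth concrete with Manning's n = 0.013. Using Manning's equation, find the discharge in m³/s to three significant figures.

46.9 m³/s

A = (b + z·y)·y = (2.10 + 0.8×2.26)×2.26 = 8.832 m²
P = b + 2y√(1+z²) = 2.10 + 2×2.26×√(1+0.8²) = 7.888 m
R = A/P = 8.832/7.888 = 1.120 m
Q = (1/n)·A·R^(2/3)·S^(1/2) = (1/0.013) × 8.832 × 1.120^(2/3) × 0.0041^(1/2) = 46.91 m³/s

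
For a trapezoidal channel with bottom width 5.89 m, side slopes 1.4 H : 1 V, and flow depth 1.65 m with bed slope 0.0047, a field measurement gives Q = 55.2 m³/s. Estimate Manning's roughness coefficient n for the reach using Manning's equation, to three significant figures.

A = (b + z·y)·y = (5.89 + 1.4×1.65)×1.65 = 13.53 m²
P = b + 2y√(1+z²) = 5.89 + 2×1.65×√(1+1.4²) = 11.57 m
R = A/P = 13.53/11.57 = 1.170 m
n = (1/Q)·A·R^(2/3)·S^(1/2) = (1/55.2) × 13.53 × 1.110 × 0.06856 = 0.01865

0.0187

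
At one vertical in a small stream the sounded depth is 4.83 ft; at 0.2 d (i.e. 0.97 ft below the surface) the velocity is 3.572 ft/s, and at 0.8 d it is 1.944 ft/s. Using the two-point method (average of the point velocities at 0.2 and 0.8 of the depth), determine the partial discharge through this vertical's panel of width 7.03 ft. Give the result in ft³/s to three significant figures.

93.6 ft³/s

v̄ = (3.572 + 1.944) / 2 = 2.758 ft/s
q = v̄ × d × w = 2.758 × 4.83 × 7.03 = 93.65 ft³/s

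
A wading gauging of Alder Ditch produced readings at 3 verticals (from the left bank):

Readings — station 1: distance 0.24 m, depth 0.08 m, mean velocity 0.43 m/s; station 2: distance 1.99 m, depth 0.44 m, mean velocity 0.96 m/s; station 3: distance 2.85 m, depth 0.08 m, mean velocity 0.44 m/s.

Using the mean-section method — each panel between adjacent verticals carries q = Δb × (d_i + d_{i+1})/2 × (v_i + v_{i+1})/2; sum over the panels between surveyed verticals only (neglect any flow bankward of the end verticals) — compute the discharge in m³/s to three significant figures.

0.473 m³/s

Panel 1-2: Δb = 1.75 m, d̄ = (0.08+0.44)/2 = 0.26, v̄ = (0.43+0.96)/2 = 0.695 → q = 1.75×0.26×0.695 = 0.3162 m³/s
Panel 2-3: Δb = 0.86 m, d̄ = (0.44+0.08)/2 = 0.26, v̄ = (0.96+0.44)/2 = 0.7 → q = 0.86×0.26×0.7 = 0.1565 m³/s
Q = Σ q = 0.4727 m³/s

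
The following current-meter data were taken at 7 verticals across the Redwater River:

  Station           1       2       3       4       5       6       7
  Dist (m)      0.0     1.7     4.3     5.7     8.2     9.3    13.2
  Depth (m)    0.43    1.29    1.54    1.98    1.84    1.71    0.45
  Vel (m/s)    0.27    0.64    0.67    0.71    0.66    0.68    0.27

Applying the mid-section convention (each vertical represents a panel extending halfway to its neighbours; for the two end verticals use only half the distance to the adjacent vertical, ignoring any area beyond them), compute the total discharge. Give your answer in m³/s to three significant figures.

12.0 m³/s

w_1 = (1.7 − 0.0)/2 = 0.85 m; q_1 = 0.27 × 0.43 × 0.85 = 0.09869 m³/s
w_2 = (4.3 − 0.0)/2 = 2.15 m; q_2 = 0.64 × 1.29 × 2.15 = 1.775 m³/s
w_3 = (5.7 − 1.7)/2 = 2 m; q_3 = 0.67 × 1.54 × 2 = 2.064 m³/s
w_4 = (8.2 − 4.3)/2 = 1.95 m; q_4 = 0.71 × 1.98 × 1.95 = 2.741 m³/s
w_5 = (9.3 − 5.7)/2 = 1.8 m; q_5 = 0.66 × 1.84 × 1.8 = 2.186 m³/s
w_6 = (13.2 − 8.2)/2 = 2.5 m; q_6 = 0.68 × 1.71 × 2.5 = 2.907 m³/s
w_7 = (13.2 − 9.3)/2 = 1.95 m; q_7 = 0.27 × 0.45 × 1.95 = 0.2369 m³/s
Q = Σ qᵢ = 12.01 m³/s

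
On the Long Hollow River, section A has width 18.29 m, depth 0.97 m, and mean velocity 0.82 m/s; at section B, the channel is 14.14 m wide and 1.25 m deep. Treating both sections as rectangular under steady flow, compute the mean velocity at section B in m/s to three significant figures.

0.823 m/s

Q = A₁V₁ = (18.29×0.97) × 0.82 = 14.55 m³/s
A₂ = 14.14 × 1.25 = 17.68 m²
V₂ = Q/A₂ = 14.55/17.68 = 0.8231 m/s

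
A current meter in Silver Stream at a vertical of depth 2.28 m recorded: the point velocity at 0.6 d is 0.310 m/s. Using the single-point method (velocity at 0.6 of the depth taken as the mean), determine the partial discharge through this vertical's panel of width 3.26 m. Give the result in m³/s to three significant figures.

2.30 m³/s

v̄ = v₀.₆ = 0.310 m/s
q = v̄ × d × w = 0.3100 × 2.28 × 3.26 = 2.304 m³/s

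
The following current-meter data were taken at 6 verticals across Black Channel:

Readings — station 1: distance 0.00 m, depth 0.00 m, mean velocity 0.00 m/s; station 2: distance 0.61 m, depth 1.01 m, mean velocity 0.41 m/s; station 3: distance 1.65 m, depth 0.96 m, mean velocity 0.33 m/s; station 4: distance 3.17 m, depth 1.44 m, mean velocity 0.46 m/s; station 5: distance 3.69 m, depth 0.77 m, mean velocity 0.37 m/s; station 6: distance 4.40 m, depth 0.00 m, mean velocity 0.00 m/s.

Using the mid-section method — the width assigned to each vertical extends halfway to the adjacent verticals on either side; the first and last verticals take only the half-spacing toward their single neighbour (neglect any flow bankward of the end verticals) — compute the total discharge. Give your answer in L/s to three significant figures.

w_2 = (1.65 − 0.00)/2 = 0.825 m; q_2 = 0.41 × 1.01 × 0.825 = 0.3416 m³/s
w_3 = (3.17 − 0.61)/2 = 1.28 m; q_3 = 0.33 × 0.96 × 1.28 = 0.4055 m³/s
w_4 = (3.69 − 1.65)/2 = 1.02 m; q_4 = 0.46 × 1.44 × 1.02 = 0.6756 m³/s
w_5 = (4.40 − 3.17)/2 = 0.615 m; q_5 = 0.37 × 0.77 × 0.615 = 0.1752 m³/s
Stations 1, 6 contribute zero (depth or velocity is 0).
Q = Σ qᵢ = 1.598 m³/s
= 1.598 × 1000 = 1598 L/s

1600 L/s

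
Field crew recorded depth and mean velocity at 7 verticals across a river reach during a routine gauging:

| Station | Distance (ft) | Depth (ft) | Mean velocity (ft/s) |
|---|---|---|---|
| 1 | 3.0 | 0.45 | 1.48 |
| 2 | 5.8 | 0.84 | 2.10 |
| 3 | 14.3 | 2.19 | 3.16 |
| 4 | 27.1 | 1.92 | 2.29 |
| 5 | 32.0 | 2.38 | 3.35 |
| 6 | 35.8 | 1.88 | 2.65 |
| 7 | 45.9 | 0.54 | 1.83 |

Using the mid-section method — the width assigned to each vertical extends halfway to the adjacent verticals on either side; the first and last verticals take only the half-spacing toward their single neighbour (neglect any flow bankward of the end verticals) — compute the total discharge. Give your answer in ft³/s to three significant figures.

198 ft³/s

w_1 = (5.8 − 3.0)/2 = 1.4 ft; q_1 = 1.48 × 0.45 × 1.4 = 0.9324 ft³/s
w_2 = (14.3 − 3.0)/2 = 5.65 ft; q_2 = 2.10 × 0.84 × 5.65 = 9.967 ft³/s
w_3 = (27.1 − 5.8)/2 = 10.65 ft; q_3 = 3.16 × 2.19 × 10.65 = 73.70 ft³/s
w_4 = (32.0 − 14.3)/2 = 8.85 ft; q_4 = 2.29 × 1.92 × 8.85 = 38.91 ft³/s
w_5 = (35.8 − 27.1)/2 = 4.35 ft; q_5 = 3.35 × 2.38 × 4.35 = 34.68 ft³/s
w_6 = (45.9 − 32.0)/2 = 6.95 ft; q_6 = 2.65 × 1.88 × 6.95 = 34.62 ft³/s
w_7 = (45.9 − 35.8)/2 = 5.05 ft; q_7 = 1.83 × 0.54 × 5.05 = 4.990 ft³/s
Q = Σ qᵢ = 197.8 ft³/s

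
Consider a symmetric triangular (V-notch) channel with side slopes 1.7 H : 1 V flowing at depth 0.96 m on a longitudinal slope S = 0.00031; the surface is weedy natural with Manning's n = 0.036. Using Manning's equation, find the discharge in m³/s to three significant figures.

0.425 m³/s

A = z·y² = 1.7×0.96² = 1.567 m²
P = 2y√(1+z²) = 2×0.96×√(1+1.7²) = 3.787 m
R = A/P = 1.567/3.787 = 0.4137 m
Q = (1/n)·A·R^(2/3)·S^(1/2) = (1/0.036) × 1.567 × 0.4137^(2/3) × 0.00031^(1/2) = 0.4254 m³/s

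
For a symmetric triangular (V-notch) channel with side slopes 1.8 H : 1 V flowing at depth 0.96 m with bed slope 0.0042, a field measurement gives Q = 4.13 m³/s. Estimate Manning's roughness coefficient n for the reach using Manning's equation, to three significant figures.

A = z·y² = 1.8×0.96² = 1.659 m²
P = 2y√(1+z²) = 2×0.96×√(1+1.8²) = 3.954 m
R = A/P = 1.659/3.954 = 0.4196 m
n = (1/Q)·A·R^(2/3)·S^(1/2) = (1/4.13) × 1.659 × 0.5605 × 0.06481 = 0.01459

0.0146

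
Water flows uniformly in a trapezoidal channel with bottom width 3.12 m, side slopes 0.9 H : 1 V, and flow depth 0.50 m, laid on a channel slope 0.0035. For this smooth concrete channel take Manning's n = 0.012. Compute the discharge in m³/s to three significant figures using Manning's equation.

A = (b + z·y)·y = (3.12 + 0.9×0.50)×0.50 = 1.785 m²
P = b + 2y√(1+z²) = 3.12 + 2×0.50×√(1+0.9²) = 4.465 m
R = A/P = 1.785/4.465 = 0.3997 m
Q = (1/n)·A·R^(2/3)·S^(1/2) = (1/0.012) × 1.785 × 0.3997^(2/3) × 0.0035^(1/2) = 4.775 m³/s

4.78 m³/s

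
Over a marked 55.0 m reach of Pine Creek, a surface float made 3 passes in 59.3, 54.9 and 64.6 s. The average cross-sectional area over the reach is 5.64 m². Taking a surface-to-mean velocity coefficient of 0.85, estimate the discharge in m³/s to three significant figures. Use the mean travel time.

4.42 m³/s

t̄ = (59.3 + 54.9 + 64.6) / 3 = 59.6 s
v_surface = L / t̄ = 55.0 / 59.6 = 0.9228 m/s
v_mean = 0.85 × 0.9228 = 0.7844 m/s
Q = A × v_mean = 5.64 × 0.7844 = 4.424 m³/s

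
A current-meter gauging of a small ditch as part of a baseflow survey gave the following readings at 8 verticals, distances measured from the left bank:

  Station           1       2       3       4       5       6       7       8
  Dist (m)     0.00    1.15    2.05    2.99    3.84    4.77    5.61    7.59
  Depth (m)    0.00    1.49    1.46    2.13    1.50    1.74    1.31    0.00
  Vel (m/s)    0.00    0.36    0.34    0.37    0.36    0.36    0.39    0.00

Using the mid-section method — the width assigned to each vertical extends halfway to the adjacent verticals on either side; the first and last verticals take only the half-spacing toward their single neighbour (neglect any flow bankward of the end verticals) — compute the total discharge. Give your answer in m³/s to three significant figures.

3.47 m³/s

w_2 = (2.05 − 0.00)/2 = 1.025 m; q_2 = 0.36 × 1.49 × 1.025 = 0.5498 m³/s
w_3 = (2.99 − 1.15)/2 = 0.92 m; q_3 = 0.34 × 1.46 × 0.92 = 0.4567 m³/s
w_4 = (3.84 − 2.05)/2 = 0.895 m; q_4 = 0.37 × 2.13 × 0.895 = 0.7053 m³/s
w_5 = (4.77 − 2.99)/2 = 0.89 m; q_5 = 0.36 × 1.50 × 0.89 = 0.4806 m³/s
w_6 = (5.61 − 3.84)/2 = 0.885 m; q_6 = 0.36 × 1.74 × 0.885 = 0.5544 m³/s
w_7 = (7.59 − 4.77)/2 = 1.41 m; q_7 = 0.39 × 1.31 × 1.41 = 0.7204 m³/s
Stations 1, 8 contribute zero (depth or velocity is 0).
Q = Σ qᵢ = 3.467 m³/s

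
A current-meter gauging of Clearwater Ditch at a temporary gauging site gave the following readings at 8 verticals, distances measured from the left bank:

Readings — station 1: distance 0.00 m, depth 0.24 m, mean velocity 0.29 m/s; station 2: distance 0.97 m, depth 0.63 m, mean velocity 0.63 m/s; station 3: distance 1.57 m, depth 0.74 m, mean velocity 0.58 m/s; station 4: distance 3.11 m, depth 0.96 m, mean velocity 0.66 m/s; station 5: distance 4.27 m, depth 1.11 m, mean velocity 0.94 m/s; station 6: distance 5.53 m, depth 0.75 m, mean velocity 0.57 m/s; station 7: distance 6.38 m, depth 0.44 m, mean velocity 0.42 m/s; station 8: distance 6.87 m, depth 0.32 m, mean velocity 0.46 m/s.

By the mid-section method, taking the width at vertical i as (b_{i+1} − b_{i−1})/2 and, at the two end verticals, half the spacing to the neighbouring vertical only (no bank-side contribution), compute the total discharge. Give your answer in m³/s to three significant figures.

3.53 m³/s

w_1 = (0.97 − 0.00)/2 = 0.485 m; q_1 = 0.29 × 0.24 × 0.485 = 0.03376 m³/s
w_2 = (1.57 − 0.00)/2 = 0.785 m; q_2 = 0.63 × 0.63 × 0.785 = 0.3116 m³/s
w_3 = (3.11 − 0.97)/2 = 1.07 m; q_3 = 0.58 × 0.74 × 1.07 = 0.4592 m³/s
w_4 = (4.27 − 1.57)/2 = 1.35 m; q_4 = 0.66 × 0.96 × 1.35 = 0.8554 m³/s
w_5 = (5.53 − 3.11)/2 = 1.21 m; q_5 = 0.94 × 1.11 × 1.21 = 1.263 m³/s
w_6 = (6.38 − 4.27)/2 = 1.055 m; q_6 = 0.57 × 0.75 × 1.055 = 0.4510 m³/s
w_7 = (6.87 − 5.53)/2 = 0.67 m; q_7 = 0.42 × 0.44 × 0.67 = 0.1238 m³/s
w_8 = (6.87 − 6.38)/2 = 0.245 m; q_8 = 0.46 × 0.32 × 0.245 = 0.03606 m³/s
Q = Σ qᵢ = 3.533 m³/s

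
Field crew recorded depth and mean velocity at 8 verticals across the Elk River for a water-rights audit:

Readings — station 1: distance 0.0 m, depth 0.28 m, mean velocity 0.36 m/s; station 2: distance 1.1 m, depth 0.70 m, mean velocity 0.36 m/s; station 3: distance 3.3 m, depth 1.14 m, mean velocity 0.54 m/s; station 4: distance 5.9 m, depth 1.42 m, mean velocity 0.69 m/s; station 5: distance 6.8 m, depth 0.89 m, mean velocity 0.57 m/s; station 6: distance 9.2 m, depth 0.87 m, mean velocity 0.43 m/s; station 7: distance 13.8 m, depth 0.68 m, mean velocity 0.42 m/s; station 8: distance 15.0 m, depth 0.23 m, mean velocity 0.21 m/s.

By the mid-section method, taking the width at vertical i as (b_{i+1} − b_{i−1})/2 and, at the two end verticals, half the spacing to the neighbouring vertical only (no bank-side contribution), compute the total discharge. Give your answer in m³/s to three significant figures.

6.67 m³/s

w_1 = (1.1 − 0.0)/2 = 0.55 m; q_1 = 0.36 × 0.28 × 0.55 = 0.05544 m³/s
w_2 = (3.3 − 0.0)/2 = 1.65 m; q_2 = 0.36 × 0.70 × 1.65 = 0.4158 m³/s
w_3 = (5.9 − 1.1)/2 = 2.4 m; q_3 = 0.54 × 1.14 × 2.4 = 1.477 m³/s
w_4 = (6.8 − 3.3)/2 = 1.75 m; q_4 = 0.69 × 1.42 × 1.75 = 1.715 m³/s
w_5 = (9.2 − 5.9)/2 = 1.65 m; q_5 = 0.57 × 0.89 × 1.65 = 0.8370 m³/s
w_6 = (13.8 − 6.8)/2 = 3.5 m; q_6 = 0.43 × 0.87 × 3.5 = 1.309 m³/s
w_7 = (15.0 − 9.2)/2 = 2.9 m; q_7 = 0.42 × 0.68 × 2.9 = 0.8282 m³/s
w_8 = (15.0 − 13.8)/2 = 0.6 m; q_8 = 0.21 × 0.23 × 0.6 = 0.02898 m³/s
Q = Σ qᵢ = 6.667 m³/s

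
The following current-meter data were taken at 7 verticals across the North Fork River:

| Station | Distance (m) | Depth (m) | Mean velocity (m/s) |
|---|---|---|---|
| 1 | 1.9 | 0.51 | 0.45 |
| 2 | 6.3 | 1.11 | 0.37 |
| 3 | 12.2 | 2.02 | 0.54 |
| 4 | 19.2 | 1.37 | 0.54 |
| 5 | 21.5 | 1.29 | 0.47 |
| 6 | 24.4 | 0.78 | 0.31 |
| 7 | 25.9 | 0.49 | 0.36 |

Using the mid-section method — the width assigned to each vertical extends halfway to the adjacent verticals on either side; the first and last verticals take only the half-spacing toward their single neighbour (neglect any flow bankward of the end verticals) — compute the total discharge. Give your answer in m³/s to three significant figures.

w_1 = (6.3 − 1.9)/2 = 2.2 m; q_1 = 0.45 × 0.51 × 2.2 = 0.5049 m³/s
w_2 = (12.2 − 1.9)/2 = 5.15 m; q_2 = 0.37 × 1.11 × 5.15 = 2.115 m³/s
w_3 = (19.2 − 6.3)/2 = 6.45 m; q_3 = 0.54 × 2.02 × 6.45 = 7.036 m³/s
w_4 = (21.5 − 12.2)/2 = 4.65 m; q_4 = 0.54 × 1.37 × 4.65 = 3.440 m³/s
w_5 = (24.4 − 19.2)/2 = 2.6 m; q_5 = 0.47 × 1.29 × 2.6 = 1.576 m³/s
w_6 = (25.9 − 21.5)/2 = 2.2 m; q_6 = 0.31 × 0.78 × 2.2 = 0.5320 m³/s
w_7 = (25.9 − 24.4)/2 = 0.75 m; q_7 = 0.36 × 0.49 × 0.75 = 0.1323 m³/s
Q = Σ qᵢ = 15.34 m³/s

15.3 m³/s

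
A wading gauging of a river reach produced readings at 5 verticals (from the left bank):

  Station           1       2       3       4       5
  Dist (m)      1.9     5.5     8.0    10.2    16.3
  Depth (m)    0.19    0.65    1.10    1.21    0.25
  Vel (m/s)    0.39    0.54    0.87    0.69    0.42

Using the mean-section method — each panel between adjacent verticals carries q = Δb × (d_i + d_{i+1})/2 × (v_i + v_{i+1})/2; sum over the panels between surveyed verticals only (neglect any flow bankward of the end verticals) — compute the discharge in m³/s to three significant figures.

6.70 m³/s

Panel 1-2: Δb = 3.6 m, d̄ = (0.19+0.65)/2 = 0.42, v̄ = (0.39+0.54)/2 = 0.465 → q = 3.6×0.42×0.465 = 0.7031 m³/s
Panel 2-3: Δb = 2.5 m, d̄ = (0.65+1.10)/2 = 0.875, v̄ = (0.54+0.87)/2 = 0.705 → q = 2.5×0.875×0.705 = 1.542 m³/s
Panel 3-4: Δb = 2.2 m, d̄ = (1.10+1.21)/2 = 1.155, v̄ = (0.87+0.69)/2 = 0.78 → q = 2.2×1.155×0.78 = 1.982 m³/s
Panel 4-5: Δb = 6.1 m, d̄ = (1.21+0.25)/2 = 0.73, v̄ = (0.69+0.42)/2 = 0.555 → q = 6.1×0.73×0.555 = 2.471 m³/s
Q = Σ q = 6.699 m³/s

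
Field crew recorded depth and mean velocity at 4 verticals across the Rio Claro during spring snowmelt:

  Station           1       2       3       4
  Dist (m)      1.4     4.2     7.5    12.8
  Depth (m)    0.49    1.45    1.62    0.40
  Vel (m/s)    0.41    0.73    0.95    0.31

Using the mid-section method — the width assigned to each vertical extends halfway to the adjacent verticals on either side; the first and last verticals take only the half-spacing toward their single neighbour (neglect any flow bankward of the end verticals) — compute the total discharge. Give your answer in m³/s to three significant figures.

w_1 = (4.2 − 1.4)/2 = 1.4 m; q_1 = 0.41 × 0.49 × 1.4 = 0.2813 m³/s
w_2 = (7.5 − 1.4)/2 = 3.05 m; q_2 = 0.73 × 1.45 × 3.05 = 3.228 m³/s
w_3 = (12.8 − 4.2)/2 = 4.3 m; q_3 = 0.95 × 1.62 × 4.3 = 6.618 m³/s
w_4 = (12.8 − 7.5)/2 = 2.65 m; q_4 = 0.31 × 0.40 × 2.65 = 0.3286 m³/s
Q = Σ qᵢ = 10.46 m³/s

10.5 m³/s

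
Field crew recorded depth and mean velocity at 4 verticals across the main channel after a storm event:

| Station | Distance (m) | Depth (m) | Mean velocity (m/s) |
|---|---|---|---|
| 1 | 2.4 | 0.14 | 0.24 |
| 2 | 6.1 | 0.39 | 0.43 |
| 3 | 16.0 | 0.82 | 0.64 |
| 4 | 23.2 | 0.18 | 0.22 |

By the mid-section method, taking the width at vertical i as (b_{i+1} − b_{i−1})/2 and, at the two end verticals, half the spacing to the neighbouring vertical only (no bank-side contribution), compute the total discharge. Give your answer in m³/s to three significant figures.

w_1 = (6.1 − 2.4)/2 = 1.85 m; q_1 = 0.24 × 0.14 × 1.85 = 0.06216 m³/s
w_2 = (16.0 − 2.4)/2 = 6.8 m; q_2 = 0.43 × 0.39 × 6.8 = 1.140 m³/s
w_3 = (23.2 − 6.1)/2 = 8.55 m; q_3 = 0.64 × 0.82 × 8.55 = 4.487 m³/s
w_4 = (23.2 − 16.0)/2 = 3.6 m; q_4 = 0.22 × 0.18 × 3.6 = 0.1426 m³/s
Q = Σ qᵢ = 5.832 m³/s

5.83 m³/s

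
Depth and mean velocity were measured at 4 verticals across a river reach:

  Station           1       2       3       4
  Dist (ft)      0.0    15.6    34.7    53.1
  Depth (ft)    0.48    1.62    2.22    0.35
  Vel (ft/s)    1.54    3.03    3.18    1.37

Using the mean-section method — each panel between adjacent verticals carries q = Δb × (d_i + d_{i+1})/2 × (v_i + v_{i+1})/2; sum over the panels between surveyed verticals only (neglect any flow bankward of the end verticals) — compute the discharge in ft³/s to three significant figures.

Panel 1-2: Δb = 15.6 ft, d̄ = (0.48+1.62)/2 = 1.05, v̄ = (1.54+3.03)/2 = 2.285 → q = 15.6×1.05×2.285 = 37.43 ft³/s
Panel 2-3: Δb = 19.1 ft, d̄ = (1.62+2.22)/2 = 1.92, v̄ = (3.03+3.18)/2 = 3.105 → q = 19.1×1.92×3.105 = 113.9 ft³/s
Panel 3-4: Δb = 18.4 ft, d̄ = (2.22+0.35)/2 = 1.285, v̄ = (3.18+1.37)/2 = 2.275 → q = 18.4×1.285×2.275 = 53.79 ft³/s
Q = Σ q = 205.1 ft³/s

205 ft³/s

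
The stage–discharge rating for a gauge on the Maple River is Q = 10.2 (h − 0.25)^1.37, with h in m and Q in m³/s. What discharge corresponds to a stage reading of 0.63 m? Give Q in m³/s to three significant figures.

Q = 10.2 × (0.63 − 0.25)^1.37 = 10.2 × 0.38^1.37 = 2.710 m³/s

2.71 m³/s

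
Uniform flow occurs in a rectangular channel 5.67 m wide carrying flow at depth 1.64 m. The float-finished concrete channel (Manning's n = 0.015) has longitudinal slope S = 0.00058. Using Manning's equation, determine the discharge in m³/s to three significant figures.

15.3 m³/s

A = b·y = 5.67 × 1.64 = 9.299 m²
P = b + 2y = 5.67 + 2×1.64 = 8.950 m
R = A/P = 9.299/8.950 = 1.039 m
Q = (1/n)·A·R^(2/3)·S^(1/2) = (1/0.015) × 9.299 × 1.039^(2/3) × 0.00058^(1/2) = 15.32 m³/s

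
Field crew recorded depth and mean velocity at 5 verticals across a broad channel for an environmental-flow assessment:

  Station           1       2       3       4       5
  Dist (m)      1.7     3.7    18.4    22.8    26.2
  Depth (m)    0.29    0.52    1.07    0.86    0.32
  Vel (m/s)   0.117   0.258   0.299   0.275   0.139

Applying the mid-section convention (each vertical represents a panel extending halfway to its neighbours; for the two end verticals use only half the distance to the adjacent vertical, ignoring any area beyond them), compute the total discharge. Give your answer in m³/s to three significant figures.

w_1 = (3.7 − 1.7)/2 = 1 m; q_1 = 0.117 × 0.29 × 1 = 0.03393 m³/s
w_2 = (18.4 − 1.7)/2 = 8.35 m; q_2 = 0.258 × 0.52 × 8.35 = 1.120 m³/s
w_3 = (22.8 − 3.7)/2 = 9.55 m; q_3 = 0.299 × 1.07 × 9.55 = 3.055 m³/s
w_4 = (26.2 − 18.4)/2 = 3.9 m; q_4 = 0.275 × 0.86 × 3.9 = 0.9224 m³/s
w_5 = (26.2 − 22.8)/2 = 1.7 m; q_5 = 0.139 × 0.32 × 1.7 = 0.07562 m³/s
Q = Σ qᵢ = 5.207 m³/s

5.21 m³/s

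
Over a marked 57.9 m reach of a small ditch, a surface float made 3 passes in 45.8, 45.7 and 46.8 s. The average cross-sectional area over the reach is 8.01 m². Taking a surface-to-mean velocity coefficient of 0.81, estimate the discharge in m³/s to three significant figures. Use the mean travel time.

t̄ = (45.8 + 45.7 + 46.8) / 3 = 46.1 s
v_surface = L / t̄ = 57.9 / 46.1 = 1.256 m/s
v_mean = 0.81 × 1.256 = 1.017 m/s
Q = A × v_mean = 8.01 × 1.017 = 8.149 m³/s

8.15 m³/s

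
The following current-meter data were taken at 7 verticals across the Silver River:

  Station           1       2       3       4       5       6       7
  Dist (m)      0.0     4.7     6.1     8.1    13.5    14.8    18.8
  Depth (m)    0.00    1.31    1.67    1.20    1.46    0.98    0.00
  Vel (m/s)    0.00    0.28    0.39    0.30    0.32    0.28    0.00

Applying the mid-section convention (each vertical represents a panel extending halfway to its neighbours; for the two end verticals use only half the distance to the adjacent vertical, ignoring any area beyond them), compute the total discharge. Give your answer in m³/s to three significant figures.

w_2 = (6.1 − 0.0)/2 = 3.05 m; q_2 = 0.28 × 1.31 × 3.05 = 1.119 m³/s
w_3 = (8.1 − 4.7)/2 = 1.7 m; q_3 = 0.39 × 1.67 × 1.7 = 1.107 m³/s
w_4 = (13.5 − 6.1)/2 = 3.7 m; q_4 = 0.30 × 1.20 × 3.7 = 1.332 m³/s
w_5 = (14.8 − 8.1)/2 = 3.35 m; q_5 = 0.32 × 1.46 × 3.35 = 1.565 m³/s
w_6 = (18.8 − 13.5)/2 = 2.65 m; q_6 = 0.28 × 0.98 × 2.65 = 0.7272 m³/s
Stations 1, 7 contribute zero (depth or velocity is 0).
Q = Σ qᵢ = 5.850 m³/s

5.85 m³/s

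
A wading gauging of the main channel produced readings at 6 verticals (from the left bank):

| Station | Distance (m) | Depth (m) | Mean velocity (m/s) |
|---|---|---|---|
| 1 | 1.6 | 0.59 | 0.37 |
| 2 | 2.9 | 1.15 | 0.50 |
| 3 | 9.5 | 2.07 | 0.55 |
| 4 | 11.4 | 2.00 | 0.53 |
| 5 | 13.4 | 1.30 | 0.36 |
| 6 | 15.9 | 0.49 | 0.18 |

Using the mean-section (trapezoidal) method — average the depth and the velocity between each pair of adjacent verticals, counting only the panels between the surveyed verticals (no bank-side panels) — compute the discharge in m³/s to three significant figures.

10.2 m³/s

Panel 1-2: Δb = 1.3 m, d̄ = (0.59+1.15)/2 = 0.87, v̄ = (0.37+0.50)/2 = 0.435 → q = 1.3×0.87×0.435 = 0.4920 m³/s
Panel 2-3: Δb = 6.6 m, d̄ = (1.15+2.07)/2 = 1.61, v̄ = (0.50+0.55)/2 = 0.525 → q = 6.6×1.61×0.525 = 5.579 m³/s
Panel 3-4: Δb = 1.9 m, d̄ = (2.07+2.00)/2 = 2.035, v̄ = (0.55+0.53)/2 = 0.54 → q = 1.9×2.035×0.54 = 2.088 m³/s
Panel 4-5: Δb = 2 m, d̄ = (2.00+1.30)/2 = 1.65, v̄ = (0.53+0.36)/2 = 0.445 → q = 2×1.65×0.445 = 1.469 m³/s
Panel 5-6: Δb = 2.5 m, d̄ = (1.30+0.49)/2 = 0.895, v̄ = (0.36+0.18)/2 = 0.27 → q = 2.5×0.895×0.27 = 0.6041 m³/s
Q = Σ q = 10.23 m³/s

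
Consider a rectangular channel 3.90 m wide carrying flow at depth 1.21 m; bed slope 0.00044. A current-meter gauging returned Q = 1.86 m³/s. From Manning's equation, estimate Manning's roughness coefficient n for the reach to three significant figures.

0.0438

A = b·y = 3.90 × 1.21 = 4.719 m²
P = b + 2y = 3.90 + 2×1.21 = 6.320 m
R = A/P = 4.719/6.320 = 0.7467 m
n = (1/Q)·A·R^(2/3)·S^(1/2) = (1/1.86) × 4.719 × 0.8230 × 0.02098 = 0.04380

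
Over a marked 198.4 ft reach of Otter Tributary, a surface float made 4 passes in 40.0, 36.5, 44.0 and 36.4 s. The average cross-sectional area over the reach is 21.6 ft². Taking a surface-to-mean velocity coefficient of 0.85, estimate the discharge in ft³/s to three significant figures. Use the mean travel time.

92.9 ft³/s

t̄ = (40.0 + 36.5 + 44.0 + 36.4) / 4 = 39.225 s
v_surface = L / t̄ = 198.4 / 39.225 = 5.058 ft/s
v_mean = 0.85 × 5.058 = 4.299 ft/s
Q = A × v_mean = 21.6 × 4.299 = 92.86 ft³/s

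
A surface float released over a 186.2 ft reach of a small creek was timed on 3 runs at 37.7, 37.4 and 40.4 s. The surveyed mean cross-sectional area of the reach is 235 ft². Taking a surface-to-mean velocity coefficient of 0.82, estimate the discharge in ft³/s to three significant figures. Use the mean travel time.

932 ft³/s

t̄ = (37.7 + 37.4 + 40.4) / 3 = 38.5 s
v_surface = L / t̄ = 186.2 / 38.5 = 4.836 ft/s
v_mean = 0.82 × 4.836 = 3.966 ft/s
Q = A × v_mean = 235 × 3.966 = 932.0 ft³/s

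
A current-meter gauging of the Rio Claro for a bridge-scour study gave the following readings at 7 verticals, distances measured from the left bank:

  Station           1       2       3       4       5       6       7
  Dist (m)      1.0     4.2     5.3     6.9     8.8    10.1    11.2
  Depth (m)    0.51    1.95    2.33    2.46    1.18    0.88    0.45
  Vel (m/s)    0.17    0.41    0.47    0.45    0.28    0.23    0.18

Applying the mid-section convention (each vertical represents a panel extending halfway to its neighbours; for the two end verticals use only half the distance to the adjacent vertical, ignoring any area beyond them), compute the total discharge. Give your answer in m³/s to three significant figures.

w_1 = (4.2 − 1.0)/2 = 1.6 m; q_1 = 0.17 × 0.51 × 1.6 = 0.1387 m³/s
w_2 = (5.3 − 1.0)/2 = 2.15 m; q_2 = 0.41 × 1.95 × 2.15 = 1.719 m³/s
w_3 = (6.9 − 4.2)/2 = 1.35 m; q_3 = 0.47 × 2.33 × 1.35 = 1.478 m³/s
w_4 = (8.8 − 5.3)/2 = 1.75 m; q_4 = 0.45 × 2.46 × 1.75 = 1.937 m³/s
w_5 = (10.1 − 6.9)/2 = 1.6 m; q_5 = 0.28 × 1.18 × 1.6 = 0.5286 m³/s
w_6 = (11.2 − 8.8)/2 = 1.2 m; q_6 = 0.23 × 0.88 × 1.2 = 0.2429 m³/s
w_7 = (11.2 − 10.1)/2 = 0.55 m; q_7 = 0.18 × 0.45 × 0.55 = 0.04455 m³/s
Q = Σ qᵢ = 6.089 m³/s

6.09 m³/s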